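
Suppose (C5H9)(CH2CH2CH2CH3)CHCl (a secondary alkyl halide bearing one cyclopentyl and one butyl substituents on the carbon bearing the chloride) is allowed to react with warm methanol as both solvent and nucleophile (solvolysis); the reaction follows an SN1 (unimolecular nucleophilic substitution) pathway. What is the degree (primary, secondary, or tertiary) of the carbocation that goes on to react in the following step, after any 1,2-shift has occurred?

Step 1: Unassisted departure of Cl⁻ (taking the C–Cl bonding pair) generates a secondary carbocation.
Step 2: A hydride (H with its bonding pair) migrates from the adjacent cyclopentyl carbon to the cationic centre — a 1,2-hydride shift — upgrading the secondary cation to a tertiary one.
The cation rearranges from secondary to tertiary via a 1,2-hydride shift from the adjacent cyclopentyl carbon; the tertiary cation is what reacts next.

tertiary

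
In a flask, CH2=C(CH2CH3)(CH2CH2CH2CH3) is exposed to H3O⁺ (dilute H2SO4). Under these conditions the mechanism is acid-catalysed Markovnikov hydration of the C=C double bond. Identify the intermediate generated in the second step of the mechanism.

oxonium ion

Step 1: Electrophilic addition begins with the π(C=C) electrons forming a bond to the proton of H3O⁺. Following Markovnikov's rule, the resulting cation is tertiary. H2O is released.
Step 2: Nucleophilic capture of the cation by H2O produces the protonated alcohol (an oxonium ion).
After step 2 the species present is an oxonium ion.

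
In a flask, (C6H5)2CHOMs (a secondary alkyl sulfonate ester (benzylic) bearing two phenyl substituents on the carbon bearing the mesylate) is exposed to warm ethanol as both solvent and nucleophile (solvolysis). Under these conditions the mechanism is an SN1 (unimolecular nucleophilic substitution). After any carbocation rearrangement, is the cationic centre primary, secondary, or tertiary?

Step 1: Unassisted departure of MsO⁻ (taking the C–O bonding pair) generates a secondary carbocation.
No single 1,2-shift to an adjacent carbon would give a more-substituted cation, so no rearrangement occurs.

secondary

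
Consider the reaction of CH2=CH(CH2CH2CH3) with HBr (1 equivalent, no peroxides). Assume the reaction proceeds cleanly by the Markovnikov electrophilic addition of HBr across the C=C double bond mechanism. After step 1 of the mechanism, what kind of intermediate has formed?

secondary carbocation

Step 1: The π electrons of the C=C bond attack a proton of HBr; Markovnikov addition places the new C–H on the less-substituted alkene carbon, so the positive charge ends up on the more-substituted carbon — a secondary carbocation. The H–Br bond breaks heterolytically, releasing Br⁻.
After step 1 the species present is a secondary carbocation.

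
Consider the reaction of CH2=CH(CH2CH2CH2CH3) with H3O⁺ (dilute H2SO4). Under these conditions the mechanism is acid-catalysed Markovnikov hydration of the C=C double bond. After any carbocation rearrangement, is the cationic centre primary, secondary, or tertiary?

secondary

Step 1: Protonation of the alkene by H3O⁺: the π bond acts as the nucleophile and picks up H⁺, giving the more stable (Markovnikov) secondary carbocation. H2O is released.
No single 1,2-shift to an adjacent carbon would give a more-substituted cation, so no rearrangement occurs.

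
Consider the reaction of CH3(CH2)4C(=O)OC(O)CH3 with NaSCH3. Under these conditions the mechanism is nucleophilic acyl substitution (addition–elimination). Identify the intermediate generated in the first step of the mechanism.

Step 1: Nucleophilic addition of CH3S⁻ to the acyl carbon breaks the π(C=O) bond and yields a tetrahedral, anionic intermediate.
After step 1 the species present is a tetrahedral intermediate.

tetrahedral intermediate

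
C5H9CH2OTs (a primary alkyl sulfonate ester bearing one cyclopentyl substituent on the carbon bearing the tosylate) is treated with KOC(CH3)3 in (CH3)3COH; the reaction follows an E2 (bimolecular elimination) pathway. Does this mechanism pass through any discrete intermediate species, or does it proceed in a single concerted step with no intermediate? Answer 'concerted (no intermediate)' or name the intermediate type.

The strong base (CH3)3CO⁻ removes a β-hydrogen; in the same concerted event the electrons of the breaking C–H bond form the new π(C=C) bond and the C–O σ-bond breaks, expelling TsO⁻. Anti-periplanar geometry; one transition state.
All bond changes occur in one transition state; no discrete intermediate is formed.

concerted (no intermediate)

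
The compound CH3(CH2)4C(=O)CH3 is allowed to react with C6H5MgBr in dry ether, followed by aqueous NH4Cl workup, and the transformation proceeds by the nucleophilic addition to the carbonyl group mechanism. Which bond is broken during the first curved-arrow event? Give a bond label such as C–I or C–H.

Step 1: the carbanion-like carbon of C6H5MgBr attacks the sp² carbonyl carbon; the C=O π bond breaks and the electrons end up as a lone pair on the alkoxide oxygen of the tetrahedral intermediate.
The bond broken in this step is the π(C=O) bond.

π(C=O)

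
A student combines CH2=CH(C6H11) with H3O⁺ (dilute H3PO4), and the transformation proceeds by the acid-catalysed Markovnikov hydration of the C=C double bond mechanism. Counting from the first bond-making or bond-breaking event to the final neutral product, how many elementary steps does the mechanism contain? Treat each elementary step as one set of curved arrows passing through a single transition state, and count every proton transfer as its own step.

Step 1: Protonation of the alkene by H3O⁺: the π bond acts as the nucleophile and picks up H⁺, giving the more stable (Markovnikov) secondary carbocation. H2O is released.
Step 2: A hydride (H with its bonding pair) migrates from the adjacent cyclohexyl carbon to the cationic centre — a 1,2-hydride shift — upgrading the secondary cation to a tertiary one.
Step 3: Nucleophilic capture of the cation by H2O produces the protonated alcohol (an oxonium ion).
Step 4: Proton transfer from the O–H of the oxonium ion to H2O completes the catalytic cycle and yields the alcohol.
Total: 4 elementary steps.

4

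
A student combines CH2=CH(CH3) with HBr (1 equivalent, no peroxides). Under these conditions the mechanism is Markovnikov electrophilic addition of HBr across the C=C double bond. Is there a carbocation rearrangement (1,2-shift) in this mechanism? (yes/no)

no

The first-formed carbocation is secondary.
No single 1,2-shift to an adjacent carbon would produce a more-substituted cation than the one already present, so no rearrangement occurs.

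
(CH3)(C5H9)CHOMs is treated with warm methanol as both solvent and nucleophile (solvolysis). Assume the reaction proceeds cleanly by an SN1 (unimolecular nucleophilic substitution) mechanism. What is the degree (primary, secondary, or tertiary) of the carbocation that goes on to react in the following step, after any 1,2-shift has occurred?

tertiary

Step 1: Ionisation: the C–O σ-bond cleaves heterolytically; both bonding electrons depart with MsO⁻, leaving a secondary carbocation at the α-carbon.
Step 2: Carbocation rearrangement: a 1,2-hydride shift from the adjacent cyclopentyl carbon converts the initially-formed secondary cation into the more stable tertiary cation.
The cation rearranges from secondary to tertiary via a 1,2-hydride shift from the adjacent cyclopentyl carbon; the tertiary cation is what reacts next.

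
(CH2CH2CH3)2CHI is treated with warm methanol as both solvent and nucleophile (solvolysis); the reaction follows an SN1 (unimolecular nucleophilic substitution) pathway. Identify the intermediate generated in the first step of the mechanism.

Step 1: Unassisted departure of I⁻ (taking the C–I bonding pair) generates a secondary carbocation.
After step 1 the species present is a secondary carbocation.

secondary carbocation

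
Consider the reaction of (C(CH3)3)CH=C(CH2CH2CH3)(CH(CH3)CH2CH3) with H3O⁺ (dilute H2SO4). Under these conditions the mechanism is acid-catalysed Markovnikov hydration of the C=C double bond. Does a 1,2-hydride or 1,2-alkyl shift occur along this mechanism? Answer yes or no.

no

The first-formed carbocation is tertiary.
No single 1,2-shift to an adjacent carbon would produce a more-substituted cation than the one already present, so no rearrangement occurs.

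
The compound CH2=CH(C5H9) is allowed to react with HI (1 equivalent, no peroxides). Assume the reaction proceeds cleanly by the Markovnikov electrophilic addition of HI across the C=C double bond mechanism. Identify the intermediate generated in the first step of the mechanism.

Step 1: Electrophilic addition begins with the π(C=C) electrons forming a bond to the proton of HI. Following Markovnikov's rule, the resulting cation is secondary. The H–I bond breaks heterolytically, releasing I⁻.
After step 1 the species present is a secondary carbocation.

secondary carbocation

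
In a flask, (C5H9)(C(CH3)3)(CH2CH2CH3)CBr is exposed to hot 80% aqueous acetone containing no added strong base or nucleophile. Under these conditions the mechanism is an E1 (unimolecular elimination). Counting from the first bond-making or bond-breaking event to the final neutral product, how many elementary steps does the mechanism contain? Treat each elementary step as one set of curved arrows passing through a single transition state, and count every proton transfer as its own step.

2

Step 1: The C–Br bond breaks with both electrons going to the bromide; Br⁻ leaves and a tertiary carbocation remains.
(No 1,2-shift: no single shift to an adjacent carbon would give a more stable cation.)
Step 2: Loss of a β-proton to a water molecule of the solvent: the C–H bonding pair collapses toward the cationic carbon to form the C=C π bond, yielding the alkene.
Total: 2 elementary steps.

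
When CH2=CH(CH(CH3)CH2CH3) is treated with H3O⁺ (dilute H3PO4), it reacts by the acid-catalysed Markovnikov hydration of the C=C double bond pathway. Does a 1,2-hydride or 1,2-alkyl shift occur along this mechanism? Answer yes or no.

yes

The first-formed carbocation is secondary.
The adjacent sec-butyl carbon already bears 2 other carbon substituents and has a hydrogen to migrate; after a 1,2-hydride shift from that carbon the positive charge sits on a tertiary centre.
Tertiary is more stable than secondary, so the shift occurs.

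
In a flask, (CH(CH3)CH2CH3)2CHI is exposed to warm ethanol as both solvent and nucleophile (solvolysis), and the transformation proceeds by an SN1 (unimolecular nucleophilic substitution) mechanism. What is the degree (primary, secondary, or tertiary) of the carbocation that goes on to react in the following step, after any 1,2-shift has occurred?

Step 1: Ionisation: the C–I σ-bond cleaves heterolytically; both bonding electrons depart with I⁻, leaving a secondary carbocation at the α-carbon.
Step 2: Carbocation rearrangement: a 1,2-hydride shift from the adjacent sec-butyl carbon converts the initially-formed secondary cation into the more stable tertiary cation.
The cation rearranges from secondary to tertiary via a 1,2-hydride shift from the adjacent sec-butyl carbon; the tertiary cation is what reacts next.

tertiary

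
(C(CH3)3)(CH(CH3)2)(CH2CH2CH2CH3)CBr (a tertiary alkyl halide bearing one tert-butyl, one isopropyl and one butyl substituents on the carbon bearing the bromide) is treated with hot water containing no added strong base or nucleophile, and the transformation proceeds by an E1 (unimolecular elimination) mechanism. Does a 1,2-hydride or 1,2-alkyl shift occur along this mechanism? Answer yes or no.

The first-formed carbocation is tertiary.
No single 1,2-shift to an adjacent carbon would produce a more-substituted cation than the one already present, so no rearrangement occurs.

no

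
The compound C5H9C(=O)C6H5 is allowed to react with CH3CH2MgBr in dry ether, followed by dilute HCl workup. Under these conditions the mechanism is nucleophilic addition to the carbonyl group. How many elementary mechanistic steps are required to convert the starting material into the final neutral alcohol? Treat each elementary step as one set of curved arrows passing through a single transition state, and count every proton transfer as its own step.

2

Step 1: Nucleophilic addition: the carbanion-like carbon of CH3CH2MgBr adds to the carbonyl carbon, pushing the π(C=O) electron pair onto oxygen and giving a tetrahedral alkoxide.
Step 2: The alkoxide picks up a proton during dilute HCl workup to yield an alcohol.
Total: 2 elementary steps.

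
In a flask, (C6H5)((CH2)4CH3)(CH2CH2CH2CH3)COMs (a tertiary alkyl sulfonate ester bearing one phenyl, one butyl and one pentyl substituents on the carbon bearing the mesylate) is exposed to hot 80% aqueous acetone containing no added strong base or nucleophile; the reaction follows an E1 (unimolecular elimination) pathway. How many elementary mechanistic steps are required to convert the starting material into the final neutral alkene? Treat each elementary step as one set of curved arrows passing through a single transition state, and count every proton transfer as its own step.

Step 1: Unassisted departure of MsO⁻ (taking the C–O bonding pair) generates a tertiary carbocation.
(No 1,2-shift: no single shift to an adjacent carbon would give a more stable cation.)
Step 2: A water molecule (solvent) deprotonates a β-carbon; as the C–H bond breaks, those electrons form the new alkene π bond.
Total: 2 elementary steps.

2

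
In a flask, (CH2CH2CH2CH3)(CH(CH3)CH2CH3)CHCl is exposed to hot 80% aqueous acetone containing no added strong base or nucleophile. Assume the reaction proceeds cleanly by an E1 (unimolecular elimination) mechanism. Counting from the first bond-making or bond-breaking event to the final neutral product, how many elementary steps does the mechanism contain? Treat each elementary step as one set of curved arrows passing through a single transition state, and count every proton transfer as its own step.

Step 1: Ionisation: the C–Cl σ-bond cleaves heterolytically; both bonding electrons depart with Cl⁻, leaving a secondary carbocation at the α-carbon.
Step 2: A 1,2-hydride shift from the adjacent sec-butyl carbon moves the positive charge from the secondary centre to an adjacent carbon, generating a more stable tertiary carbocation.
Step 3: A water molecule (solvent) deprotonates a β-carbon; as the C–H bond breaks, those electrons form the new alkene π bond.
Total: 3 elementary steps.

3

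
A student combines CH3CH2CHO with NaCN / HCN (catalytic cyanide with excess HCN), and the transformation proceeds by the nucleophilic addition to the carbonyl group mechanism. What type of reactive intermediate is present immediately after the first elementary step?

Step 1: Nucleophilic addition: CN⁻ adds to the carbonyl carbon, pushing the π(C=O) electron pair onto oxygen and giving a tetrahedral alkoxide.
After step 1 the species present is a tetrahedral alkoxide intermediate.

tetrahedral alkoxide intermediate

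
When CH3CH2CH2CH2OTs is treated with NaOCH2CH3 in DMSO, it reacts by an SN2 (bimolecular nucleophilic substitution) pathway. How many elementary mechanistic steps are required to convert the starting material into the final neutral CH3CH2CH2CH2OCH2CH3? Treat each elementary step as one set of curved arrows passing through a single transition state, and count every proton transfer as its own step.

1

Step 1: The ethoxide nucleophile donates a lone pair from O to the α-carbon in a backside attack; simultaneously the C–O σ-bond breaks and both of its electrons leave with TsO⁻. One concerted step with inversion of configuration.
Total: 1 elementary step.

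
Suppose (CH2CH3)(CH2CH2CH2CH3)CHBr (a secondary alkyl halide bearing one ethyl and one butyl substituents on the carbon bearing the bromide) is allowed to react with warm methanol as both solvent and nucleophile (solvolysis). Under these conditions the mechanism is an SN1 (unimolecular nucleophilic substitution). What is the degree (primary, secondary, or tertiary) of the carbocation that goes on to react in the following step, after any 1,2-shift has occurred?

secondary

Step 1: Unassisted departure of Br⁻ (taking the C–Br bonding pair) generates a secondary carbocation.
No single 1,2-shift to an adjacent carbon would give a more-substituted cation, so no rearrangement occurs.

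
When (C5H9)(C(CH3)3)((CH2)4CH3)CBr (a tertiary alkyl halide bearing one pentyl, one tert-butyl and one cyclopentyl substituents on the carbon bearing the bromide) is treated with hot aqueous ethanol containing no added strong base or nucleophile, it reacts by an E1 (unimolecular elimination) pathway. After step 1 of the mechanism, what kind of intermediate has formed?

Step 1: Unassisted departure of Br⁻ (taking the C–Br bonding pair) generates a tertiary carbocation.
After step 1 the species present is a tertiary carbocation.

tertiary carbocation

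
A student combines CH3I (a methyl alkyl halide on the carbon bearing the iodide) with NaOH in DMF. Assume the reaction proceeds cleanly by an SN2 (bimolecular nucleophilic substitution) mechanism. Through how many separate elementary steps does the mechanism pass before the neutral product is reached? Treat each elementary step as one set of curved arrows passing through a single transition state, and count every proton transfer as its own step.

1

Step 1: The hydroxide nucleophile donates a lone pair from O to the α-carbon in a backside attack; simultaneously the C–I σ-bond breaks and both of its electrons leave with I⁻. One concerted step with inversion of configuration.
Total: 1 elementary step.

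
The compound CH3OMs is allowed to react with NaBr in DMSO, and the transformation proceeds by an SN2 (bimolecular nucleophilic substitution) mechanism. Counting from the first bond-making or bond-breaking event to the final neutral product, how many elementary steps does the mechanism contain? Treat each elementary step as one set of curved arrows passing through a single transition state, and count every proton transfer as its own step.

1

Step 1: The bromide nucleophile donates a lone pair from Br to the α-carbon in a backside attack; simultaneously the C–O σ-bond breaks and both of its electrons leave with MsO⁻. One concerted step with inversion of configuration.
Total: 1 elementary step.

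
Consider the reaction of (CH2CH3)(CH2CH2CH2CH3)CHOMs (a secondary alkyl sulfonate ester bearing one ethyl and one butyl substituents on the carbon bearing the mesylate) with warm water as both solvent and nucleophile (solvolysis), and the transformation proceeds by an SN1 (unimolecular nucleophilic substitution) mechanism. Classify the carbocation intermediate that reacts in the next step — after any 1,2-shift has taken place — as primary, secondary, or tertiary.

secondary

Step 1: Unassisted departure of MsO⁻ (taking the C–O bonding pair) generates a secondary carbocation.
No single 1,2-shift to an adjacent carbon would give a more-substituted cation, so no rearrangement occurs.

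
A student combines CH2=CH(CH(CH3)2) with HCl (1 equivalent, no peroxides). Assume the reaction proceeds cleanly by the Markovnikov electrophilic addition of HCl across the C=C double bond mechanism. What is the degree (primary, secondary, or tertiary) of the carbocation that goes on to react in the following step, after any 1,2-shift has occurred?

tertiary

Step 1: Protonation of the alkene by HCl: the π bond acts as the nucleophile and picks up H⁺, giving the more stable (Markovnikov) secondary carbocation. The H–Cl bond breaks heterolytically, releasing Cl⁻.
Step 2: A hydride (H with its bonding pair) migrates from the adjacent isopropyl carbon to the cationic centre — a 1,2-hydride shift — upgrading the secondary cation to a tertiary one.
The cation rearranges from secondary to tertiary via a 1,2-hydride shift from the adjacent isopropyl carbon; the tertiary cation is what reacts next.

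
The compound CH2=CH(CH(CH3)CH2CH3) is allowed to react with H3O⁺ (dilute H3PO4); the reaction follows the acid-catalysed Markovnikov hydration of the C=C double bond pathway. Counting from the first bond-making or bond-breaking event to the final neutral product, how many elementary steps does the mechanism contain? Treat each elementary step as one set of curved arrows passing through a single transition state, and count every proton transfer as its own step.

4

Step 1: The π electrons of the C=C bond attack a proton of H3O⁺; Markovnikov addition places the new C–H on the less-substituted alkene carbon, so the positive charge ends up on the more-substituted carbon — a secondary carbocation. H2O is released.
Step 2: A hydride (H with its bonding pair) migrates from the adjacent sec-butyl carbon to the cationic centre — a 1,2-hydride shift — upgrading the secondary cation to a tertiary one.
Step 3: Nucleophilic capture of the cation by H2O produces the protonated alcohol (an oxonium ion).
Step 4: Deprotonation of the oxonium ion by a water molecule delivers the neutral alcohol and regenerates the acid catalyst.
Total: 4 elementary steps.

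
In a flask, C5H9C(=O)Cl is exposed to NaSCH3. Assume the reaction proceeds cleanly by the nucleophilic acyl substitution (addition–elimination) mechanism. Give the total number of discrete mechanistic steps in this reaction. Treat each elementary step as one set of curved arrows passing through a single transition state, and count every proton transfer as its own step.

2

Step 1: A lone pair on the S of CH3S⁻ attacks the electrophilic acyl carbon; the π(C=O) electrons move onto oxygen, giving a tetrahedral intermediate.
Step 2: Collapse of the tetrahedral intermediate: the alkoxide oxygen pushes its lone pair back to re-form C=O while Cl⁻ leaves.
Total: 2 elementary steps.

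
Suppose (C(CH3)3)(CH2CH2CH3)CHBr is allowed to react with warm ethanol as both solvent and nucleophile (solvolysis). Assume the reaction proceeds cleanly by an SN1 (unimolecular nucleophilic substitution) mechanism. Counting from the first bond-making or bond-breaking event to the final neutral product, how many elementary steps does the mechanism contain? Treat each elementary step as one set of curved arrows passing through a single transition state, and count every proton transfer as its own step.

4

Step 1: Ionisation: the C–Br σ-bond cleaves heterolytically; both bonding electrons depart with Br⁻, leaving a secondary carbocation at the α-carbon.
Step 2: A methyl group with its bonding pair migrates from the adjacent tert-butyl carbon to the cationic centre — a 1,2-methyl shift — upgrading the secondary cation to a tertiary one.
Step 3: CH3CH2OH donates an oxygen lone pair into the empty p orbital of the cation, giving a protonated ether (an oxonium ion).
Step 4: Proton transfer from the O–H of the oxonium ion to a solvent molecule delivers the neutral ether.
Total: 4 elementary steps.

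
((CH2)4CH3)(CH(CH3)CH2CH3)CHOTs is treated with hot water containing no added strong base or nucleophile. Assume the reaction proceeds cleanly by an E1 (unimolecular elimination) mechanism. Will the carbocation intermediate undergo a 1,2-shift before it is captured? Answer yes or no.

The first-formed carbocation is secondary.
The adjacent sec-butyl carbon already bears 2 other carbon substituents and has a hydrogen to migrate; after a 1,2-hydride shift from that carbon the positive charge sits on a tertiary centre.
Tertiary is more stable than secondary, so the shift occurs.

yes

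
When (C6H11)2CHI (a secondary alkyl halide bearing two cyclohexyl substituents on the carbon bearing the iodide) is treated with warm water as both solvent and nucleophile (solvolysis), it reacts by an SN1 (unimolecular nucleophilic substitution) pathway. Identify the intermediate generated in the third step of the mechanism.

oxonium ion

Step 1: Rate-determining heterolysis of the C–I bond gives I⁻ and a secondary carbocation.
Step 2: A 1,2-hydride shift from the adjacent cyclohexyl carbon moves the positive charge from the secondary centre to an adjacent carbon, generating a more stable tertiary carbocation.
Step 3: Nucleophilic capture: the oxygen of H2O bonds to the cationic carbon, producing an oxonium-ion intermediate.
After step 3 the species present is an oxonium ion.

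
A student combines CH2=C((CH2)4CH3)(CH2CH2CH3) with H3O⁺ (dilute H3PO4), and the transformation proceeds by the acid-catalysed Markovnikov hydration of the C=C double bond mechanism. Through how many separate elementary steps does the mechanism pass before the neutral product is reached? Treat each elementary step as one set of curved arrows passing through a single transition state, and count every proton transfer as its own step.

3

Step 1: Electrophilic addition begins with the π(C=C) electrons forming a bond to the proton of H3O⁺. Following Markovnikov's rule, the resulting cation is tertiary. H2O is released.
(No 1,2-shift: no single shift to an adjacent carbon would give a more stable cation.)
Step 2: Nucleophilic capture of the cation by H2O produces the protonated alcohol (an oxonium ion).
Step 3: H2O removes a proton from the oxonium oxygen, regenerating H3O⁺ and giving the neutral alcohol.
Total: 3 elementary steps.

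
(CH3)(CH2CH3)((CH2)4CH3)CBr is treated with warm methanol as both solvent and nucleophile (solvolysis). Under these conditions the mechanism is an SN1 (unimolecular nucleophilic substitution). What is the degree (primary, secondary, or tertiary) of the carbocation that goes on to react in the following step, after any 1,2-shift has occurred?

tertiary

Step 1: Ionisation: the C–Br σ-bond cleaves heterolytically; both bonding electrons depart with Br⁻, leaving a tertiary carbocation at the α-carbon.
No single 1,2-shift to an adjacent carbon would give a more-substituted cation, so no rearrangement occurs.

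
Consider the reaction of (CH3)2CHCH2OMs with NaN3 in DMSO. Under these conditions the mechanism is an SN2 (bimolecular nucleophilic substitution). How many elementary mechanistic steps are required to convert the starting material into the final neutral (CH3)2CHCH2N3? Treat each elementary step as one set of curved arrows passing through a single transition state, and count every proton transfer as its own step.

1

Step 1: The azide nucleophile donates a lone pair from N to the α-carbon in a backside attack; simultaneously the C–O σ-bond breaks and both of its electrons leave with MsO⁻. One concerted step with inversion of configuration.
Total: 1 elementary step.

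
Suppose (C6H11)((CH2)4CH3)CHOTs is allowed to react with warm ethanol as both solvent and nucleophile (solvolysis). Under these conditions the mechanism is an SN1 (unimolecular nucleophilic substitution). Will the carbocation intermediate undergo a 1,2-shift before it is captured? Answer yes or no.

yes

The first-formed carbocation is secondary.
The adjacent cyclohexyl carbon already bears 2 other carbon substituents and has a hydrogen to migrate; after a 1,2-hydride shift from that carbon the positive charge sits on a tertiary centre.
Tertiary is more stable than secondary, so the shift occurs.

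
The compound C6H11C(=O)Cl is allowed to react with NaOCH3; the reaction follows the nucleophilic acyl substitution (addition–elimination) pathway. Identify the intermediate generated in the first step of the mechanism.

tetrahedral intermediate

Step 1: CH3O⁻ adds to the carbonyl carbon; the C=O π electrons shift onto oxygen and a tetrahedral alkoxide intermediate forms.
After step 1 the species present is a tetrahedral intermediate.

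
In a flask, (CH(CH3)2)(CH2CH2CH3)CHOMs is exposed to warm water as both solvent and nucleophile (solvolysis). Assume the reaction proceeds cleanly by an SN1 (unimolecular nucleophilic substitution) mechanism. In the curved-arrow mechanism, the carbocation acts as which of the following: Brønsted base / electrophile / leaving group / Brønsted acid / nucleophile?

Step 3: A lone pair on the oxygen of H2O attacks the carbocation, forming a new C–O σ-bond and an oxonium ion.
The carbocation accepts an electron pair into an empty or π* orbital — it is the electrophile.

electrophile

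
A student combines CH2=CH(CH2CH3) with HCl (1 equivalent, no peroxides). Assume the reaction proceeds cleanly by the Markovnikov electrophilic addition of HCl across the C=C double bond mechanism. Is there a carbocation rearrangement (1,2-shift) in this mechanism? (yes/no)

no

The first-formed carbocation is secondary.
No single 1,2-shift to an adjacent carbon would produce a more-substituted cation than the one already present, so no rearrangement occurs.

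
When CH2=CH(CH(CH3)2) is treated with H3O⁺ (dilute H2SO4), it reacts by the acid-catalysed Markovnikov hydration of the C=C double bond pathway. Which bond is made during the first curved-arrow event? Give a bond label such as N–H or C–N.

C–H

Step 1: The π electrons of the C=C bond attack a proton of H3O⁺; Markovnikov addition places the new C–H on the less-substituted alkene carbon, so the positive charge ends up on the more-substituted carbon — a secondary carbocation. H2O is released.
The bond formed in this step is the C–H bond.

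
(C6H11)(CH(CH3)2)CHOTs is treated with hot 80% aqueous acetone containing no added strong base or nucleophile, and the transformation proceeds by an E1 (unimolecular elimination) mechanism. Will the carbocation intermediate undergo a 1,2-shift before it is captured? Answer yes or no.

yes

The first-formed carbocation is secondary.
The adjacent isopropyl carbon already bears 2 other carbon substituents and has a hydrogen to migrate; after a 1,2-hydride shift from that carbon the positive charge sits on a tertiary centre.
Tertiary is more stable than secondary, so the shift occurs.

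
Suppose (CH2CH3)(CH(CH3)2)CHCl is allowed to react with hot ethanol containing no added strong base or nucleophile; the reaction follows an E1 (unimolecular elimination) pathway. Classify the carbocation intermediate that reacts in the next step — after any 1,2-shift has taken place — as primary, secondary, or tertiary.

Step 1: Unassisted departure of Cl⁻ (taking the C–Cl bonding pair) generates a secondary carbocation.
Step 2: Carbocation rearrangement: a 1,2-hydride shift from the adjacent isopropyl carbon converts the initially-formed secondary cation into the more stable tertiary cation.
The cation rearranges from secondary to tertiary via a 1,2-hydride shift from the adjacent isopropyl carbon; the tertiary cation is what reacts next.

tertiary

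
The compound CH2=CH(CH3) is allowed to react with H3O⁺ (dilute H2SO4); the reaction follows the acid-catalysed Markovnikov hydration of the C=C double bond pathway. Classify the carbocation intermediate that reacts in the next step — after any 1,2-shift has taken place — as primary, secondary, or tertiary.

Step 1: Protonation of the alkene by H3O⁺: the π bond acts as the nucleophile and picks up H⁺, giving the more stable (Markovnikov) secondary carbocation. H2O is released.
No single 1,2-shift to an adjacent carbon would give a more-substituted cation, so no rearrangement occurs.

secondary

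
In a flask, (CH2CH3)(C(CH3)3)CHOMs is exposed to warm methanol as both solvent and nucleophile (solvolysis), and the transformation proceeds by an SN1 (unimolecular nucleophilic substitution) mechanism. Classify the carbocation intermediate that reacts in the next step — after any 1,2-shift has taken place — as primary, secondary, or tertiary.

Step 1: Ionisation: the C–O σ-bond cleaves heterolytically; both bonding electrons depart with MsO⁻, leaving a secondary carbocation at the α-carbon.
Step 2: A methyl group with its bonding pair migrates from the adjacent tert-butyl carbon to the cationic centre — a 1,2-methyl shift — upgrading the secondary cation to a tertiary one.
The cation rearranges from secondary to tertiary via a 1,2-methyl shift from the adjacent tert-butyl carbon; the tertiary cation is what reacts next.

tertiary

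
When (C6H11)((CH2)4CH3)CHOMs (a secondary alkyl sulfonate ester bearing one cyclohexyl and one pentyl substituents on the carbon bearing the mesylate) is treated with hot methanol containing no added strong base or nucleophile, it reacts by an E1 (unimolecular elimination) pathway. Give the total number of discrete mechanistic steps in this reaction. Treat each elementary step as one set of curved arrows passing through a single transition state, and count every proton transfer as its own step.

Step 1: Unassisted departure of MsO⁻ (taking the C–O bonding pair) generates a secondary carbocation.
Step 2: A hydride (H with its bonding pair) migrates from the adjacent cyclohexyl carbon to the cationic centre — a 1,2-hydride shift — upgrading the secondary cation to a tertiary one.
Step 3: A weak base (a methanol molecule from the solvent) removes a proton from a carbon adjacent to the cationic centre; the electrons of that C–H bond become the new π(C=C) bond, giving the alkene.
Total: 3 elementary steps.

3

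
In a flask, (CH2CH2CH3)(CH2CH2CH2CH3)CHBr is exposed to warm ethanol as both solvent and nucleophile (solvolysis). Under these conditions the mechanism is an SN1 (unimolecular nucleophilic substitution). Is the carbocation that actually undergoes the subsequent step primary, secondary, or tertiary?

secondary

Step 1: Ionisation: the C–Br σ-bond cleaves heterolytically; both bonding electrons depart with Br⁻, leaving a secondary carbocation at the α-carbon.
No single 1,2-shift to an adjacent carbon would give a more-substituted cation, so no rearrangement occurs.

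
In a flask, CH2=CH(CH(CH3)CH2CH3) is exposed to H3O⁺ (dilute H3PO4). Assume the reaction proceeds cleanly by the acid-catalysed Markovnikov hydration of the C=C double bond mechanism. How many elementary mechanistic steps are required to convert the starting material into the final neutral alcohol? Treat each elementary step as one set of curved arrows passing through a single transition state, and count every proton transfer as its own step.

Step 1: The π electrons of the C=C bond attack a proton of H3O⁺; Markovnikov addition places the new C–H on the less-substituted alkene carbon, so the positive charge ends up on the more-substituted carbon — a secondary carbocation. H2O is released.
Step 2: Carbocation rearrangement: a 1,2-hydride shift from the adjacent sec-butyl carbon converts the initially-formed secondary cation into the more stable tertiary cation.
Step 3: A lone pair on the oxygen of H2O attacks the carbocation, forming a C–O bond and an oxonium ion (a protonated alcohol).
Step 4: Proton transfer from the O–H of the oxonium ion to H2O completes the catalytic cycle and yields the alcohol.
Total: 4 elementary steps.

4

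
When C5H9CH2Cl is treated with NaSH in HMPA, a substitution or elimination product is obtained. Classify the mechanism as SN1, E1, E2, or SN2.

SN2

Conditions: a primary substrate with a strong nucleophile in the polar aprotic solvent HMPA.
These conditions are the textbook signature of the SN2 pathway.
An unhindered substrate with a strong nucleophile in a polar aprotic solvent favours one-step backside displacement.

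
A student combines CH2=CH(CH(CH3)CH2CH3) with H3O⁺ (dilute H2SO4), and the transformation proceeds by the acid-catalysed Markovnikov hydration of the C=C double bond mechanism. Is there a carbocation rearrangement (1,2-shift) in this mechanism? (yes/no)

The first-formed carbocation is secondary.
The adjacent sec-butyl carbon already bears 2 other carbon substituents and has a hydrogen to migrate; after a 1,2-hydride shift from that carbon the positive charge sits on a tertiary centre.
Tertiary is more stable than secondary, so the shift occurs.

yes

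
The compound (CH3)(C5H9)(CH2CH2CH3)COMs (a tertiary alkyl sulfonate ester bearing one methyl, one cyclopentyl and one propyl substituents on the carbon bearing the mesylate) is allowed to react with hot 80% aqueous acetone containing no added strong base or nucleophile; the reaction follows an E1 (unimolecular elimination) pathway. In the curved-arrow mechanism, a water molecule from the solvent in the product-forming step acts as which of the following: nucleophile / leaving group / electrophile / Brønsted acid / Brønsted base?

Brønsted base

Step 2: A weak base (a water molecule from the solvent) removes a proton from a carbon adjacent to the cationic centre; the electrons of that C–H bond become the new π(C=C) bond, giving the alkene.
A water molecule from the solvent in the product-forming step accepts a proton in a proton-transfer step — a Brønsted base.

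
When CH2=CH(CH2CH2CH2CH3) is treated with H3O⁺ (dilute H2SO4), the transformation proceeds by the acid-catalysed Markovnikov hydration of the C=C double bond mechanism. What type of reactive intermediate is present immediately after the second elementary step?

oxonium ion

Step 1: The π electrons of the C=C bond attack a proton of H3O⁺; Markovnikov addition places the new C–H on the less-substituted alkene carbon, so the positive charge ends up on the more-substituted carbon — a secondary carbocation. H2O is released.
Step 2: Water acts as the nucleophile: an oxygen lone pair bonds to the cationic carbon, giving an oxonium-ion intermediate.
After step 2 the species present is an oxonium ion.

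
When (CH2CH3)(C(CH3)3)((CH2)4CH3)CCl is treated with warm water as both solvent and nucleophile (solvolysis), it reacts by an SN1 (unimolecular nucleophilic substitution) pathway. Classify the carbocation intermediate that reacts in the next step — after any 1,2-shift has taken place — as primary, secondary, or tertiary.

Step 1: Unassisted departure of Cl⁻ (taking the C–Cl bonding pair) generates a tertiary carbocation.
No single 1,2-shift to an adjacent carbon would give a more-substituted cation, so no rearrangement occurs.

tertiary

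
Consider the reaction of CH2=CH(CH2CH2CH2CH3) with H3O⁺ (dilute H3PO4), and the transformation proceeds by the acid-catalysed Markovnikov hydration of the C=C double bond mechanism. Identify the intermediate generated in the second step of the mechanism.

Step 1: Electrophilic addition begins with the π(C=C) electrons forming a bond to the proton of H3O⁺. Following Markovnikov's rule, the resulting cation is secondary. H2O is released.
Step 2: A lone pair on the oxygen of H2O attacks the carbocation, forming a C–O bond and an oxonium ion (a protonated alcohol).
After step 2 the species present is an oxonium ion.

oxonium ion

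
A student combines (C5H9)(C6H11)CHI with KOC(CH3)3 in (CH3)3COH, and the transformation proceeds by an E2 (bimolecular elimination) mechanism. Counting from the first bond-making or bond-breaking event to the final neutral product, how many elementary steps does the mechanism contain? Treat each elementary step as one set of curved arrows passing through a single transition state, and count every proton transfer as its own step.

Step 1: Concerted anti-periplanar elimination: (CH3)3CO⁻ abstracts a β-H while I⁻ leaves, and the C–H electrons become the new C=C π bond — all in a single transition state.
Total: 1 elementary step.

1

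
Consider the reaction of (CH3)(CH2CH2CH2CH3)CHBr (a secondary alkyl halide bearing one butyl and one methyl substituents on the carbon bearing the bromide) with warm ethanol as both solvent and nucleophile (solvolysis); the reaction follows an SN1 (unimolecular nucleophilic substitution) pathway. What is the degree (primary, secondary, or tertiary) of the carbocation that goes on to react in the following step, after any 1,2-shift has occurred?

Step 1: Ionisation: the C–Br σ-bond cleaves heterolytically; both bonding electrons depart with Br⁻, leaving a secondary carbocation at the α-carbon.
No single 1,2-shift to an adjacent carbon would give a more-substituted cation, so no rearrangement occurs.

secondary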